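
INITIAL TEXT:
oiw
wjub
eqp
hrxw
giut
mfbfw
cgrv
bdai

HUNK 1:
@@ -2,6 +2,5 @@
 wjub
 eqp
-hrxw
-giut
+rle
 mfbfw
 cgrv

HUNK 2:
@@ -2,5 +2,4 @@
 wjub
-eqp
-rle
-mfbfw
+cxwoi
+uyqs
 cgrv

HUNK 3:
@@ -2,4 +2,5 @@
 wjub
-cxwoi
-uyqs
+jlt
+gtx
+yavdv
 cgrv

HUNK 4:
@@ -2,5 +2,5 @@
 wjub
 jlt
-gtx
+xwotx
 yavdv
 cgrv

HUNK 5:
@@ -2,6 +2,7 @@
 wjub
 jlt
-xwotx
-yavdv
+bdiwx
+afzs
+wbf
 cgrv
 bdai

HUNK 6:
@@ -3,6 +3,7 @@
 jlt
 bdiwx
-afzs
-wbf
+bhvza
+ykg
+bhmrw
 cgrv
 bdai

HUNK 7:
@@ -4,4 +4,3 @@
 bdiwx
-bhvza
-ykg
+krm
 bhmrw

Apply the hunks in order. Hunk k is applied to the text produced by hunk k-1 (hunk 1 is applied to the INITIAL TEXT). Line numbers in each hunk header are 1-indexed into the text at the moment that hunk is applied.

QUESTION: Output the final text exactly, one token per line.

Answer: oiw
wjub
jlt
bdiwx
krm
bhmrw
cgrv
bdai

Derivation:
Hunk 1: at line 2 remove [hrxw,giut] add [rle] -> 7 lines: oiw wjub eqp rle mfbfw cgrv bdai
Hunk 2: at line 2 remove [eqp,rle,mfbfw] add [cxwoi,uyqs] -> 6 lines: oiw wjub cxwoi uyqs cgrv bdai
Hunk 3: at line 2 remove [cxwoi,uyqs] add [jlt,gtx,yavdv] -> 7 lines: oiw wjub jlt gtx yavdv cgrv bdai
Hunk 4: at line 2 remove [gtx] add [xwotx] -> 7 lines: oiw wjub jlt xwotx yavdv cgrv bdai
Hunk 5: at line 2 remove [xwotx,yavdv] add [bdiwx,afzs,wbf] -> 8 lines: oiw wjub jlt bdiwx afzs wbf cgrv bdai
Hunk 6: at line 3 remove [afzs,wbf] add [bhvza,ykg,bhmrw] -> 9 lines: oiw wjub jlt bdiwx bhvza ykg bhmrw cgrv bdai
Hunk 7: at line 4 remove [bhvza,ykg] add [krm] -> 8 lines: oiw wjub jlt bdiwx krm bhmrw cgrv bdai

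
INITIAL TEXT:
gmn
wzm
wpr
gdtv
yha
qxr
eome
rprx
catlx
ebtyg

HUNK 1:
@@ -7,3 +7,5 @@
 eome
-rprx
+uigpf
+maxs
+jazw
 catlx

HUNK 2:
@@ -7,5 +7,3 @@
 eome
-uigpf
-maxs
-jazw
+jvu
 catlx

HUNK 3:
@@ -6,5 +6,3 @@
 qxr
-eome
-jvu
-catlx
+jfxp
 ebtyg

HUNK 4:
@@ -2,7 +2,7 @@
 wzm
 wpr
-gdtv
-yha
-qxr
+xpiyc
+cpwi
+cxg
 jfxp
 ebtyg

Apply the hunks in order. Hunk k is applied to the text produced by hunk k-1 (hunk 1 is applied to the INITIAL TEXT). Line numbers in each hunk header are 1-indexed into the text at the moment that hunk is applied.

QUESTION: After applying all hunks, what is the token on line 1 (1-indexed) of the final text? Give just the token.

Hunk 1: at line 7 remove [rprx] add [uigpf,maxs,jazw] -> 12 lines: gmn wzm wpr gdtv yha qxr eome uigpf maxs jazw catlx ebtyg
Hunk 2: at line 7 remove [uigpf,maxs,jazw] add [jvu] -> 10 lines: gmn wzm wpr gdtv yha qxr eome jvu catlx ebtyg
Hunk 3: at line 6 remove [eome,jvu,catlx] add [jfxp] -> 8 lines: gmn wzm wpr gdtv yha qxr jfxp ebtyg
Hunk 4: at line 2 remove [gdtv,yha,qxr] add [xpiyc,cpwi,cxg] -> 8 lines: gmn wzm wpr xpiyc cpwi cxg jfxp ebtyg
Final line 1: gmn

Answer: gmn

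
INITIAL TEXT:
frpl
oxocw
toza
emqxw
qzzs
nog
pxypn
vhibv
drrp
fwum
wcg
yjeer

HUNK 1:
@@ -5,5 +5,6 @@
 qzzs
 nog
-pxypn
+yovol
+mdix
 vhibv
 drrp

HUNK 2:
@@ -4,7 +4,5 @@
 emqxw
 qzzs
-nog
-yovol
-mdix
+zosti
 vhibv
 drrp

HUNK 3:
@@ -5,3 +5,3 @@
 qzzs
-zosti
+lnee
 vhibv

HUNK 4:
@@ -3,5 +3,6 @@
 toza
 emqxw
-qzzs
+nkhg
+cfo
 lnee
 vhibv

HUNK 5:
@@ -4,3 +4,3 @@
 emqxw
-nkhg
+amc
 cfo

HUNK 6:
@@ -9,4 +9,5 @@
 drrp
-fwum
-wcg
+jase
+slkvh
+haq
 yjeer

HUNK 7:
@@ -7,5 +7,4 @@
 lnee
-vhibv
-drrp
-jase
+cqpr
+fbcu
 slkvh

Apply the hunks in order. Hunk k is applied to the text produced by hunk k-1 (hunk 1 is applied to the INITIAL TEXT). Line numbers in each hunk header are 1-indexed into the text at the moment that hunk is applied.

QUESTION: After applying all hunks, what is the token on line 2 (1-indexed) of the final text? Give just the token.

Answer: oxocw

Derivation:
Hunk 1: at line 5 remove [pxypn] add [yovol,mdix] -> 13 lines: frpl oxocw toza emqxw qzzs nog yovol mdix vhibv drrp fwum wcg yjeer
Hunk 2: at line 4 remove [nog,yovol,mdix] add [zosti] -> 11 lines: frpl oxocw toza emqxw qzzs zosti vhibv drrp fwum wcg yjeer
Hunk 3: at line 5 remove [zosti] add [lnee] -> 11 lines: frpl oxocw toza emqxw qzzs lnee vhibv drrp fwum wcg yjeer
Hunk 4: at line 3 remove [qzzs] add [nkhg,cfo] -> 12 lines: frpl oxocw toza emqxw nkhg cfo lnee vhibv drrp fwum wcg yjeer
Hunk 5: at line 4 remove [nkhg] add [amc] -> 12 lines: frpl oxocw toza emqxw amc cfo lnee vhibv drrp fwum wcg yjeer
Hunk 6: at line 9 remove [fwum,wcg] add [jase,slkvh,haq] -> 13 lines: frpl oxocw toza emqxw amc cfo lnee vhibv drrp jase slkvh haq yjeer
Hunk 7: at line 7 remove [vhibv,drrp,jase] add [cqpr,fbcu] -> 12 lines: frpl oxocw toza emqxw amc cfo lnee cqpr fbcu slkvh haq yjeer
Final line 2: oxocw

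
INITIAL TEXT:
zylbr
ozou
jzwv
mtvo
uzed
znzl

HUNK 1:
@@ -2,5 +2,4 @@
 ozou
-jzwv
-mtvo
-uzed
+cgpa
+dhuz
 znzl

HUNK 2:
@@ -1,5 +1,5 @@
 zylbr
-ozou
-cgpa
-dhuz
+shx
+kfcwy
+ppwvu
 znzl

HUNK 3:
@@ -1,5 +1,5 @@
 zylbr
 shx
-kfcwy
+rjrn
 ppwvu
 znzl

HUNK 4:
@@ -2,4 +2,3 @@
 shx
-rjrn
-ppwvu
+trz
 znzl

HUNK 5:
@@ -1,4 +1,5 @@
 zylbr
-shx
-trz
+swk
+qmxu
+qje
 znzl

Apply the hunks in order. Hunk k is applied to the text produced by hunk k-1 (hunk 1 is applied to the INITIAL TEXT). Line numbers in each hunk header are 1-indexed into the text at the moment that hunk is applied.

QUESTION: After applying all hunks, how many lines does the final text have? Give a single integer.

Hunk 1: at line 2 remove [jzwv,mtvo,uzed] add [cgpa,dhuz] -> 5 lines: zylbr ozou cgpa dhuz znzl
Hunk 2: at line 1 remove [ozou,cgpa,dhuz] add [shx,kfcwy,ppwvu] -> 5 lines: zylbr shx kfcwy ppwvu znzl
Hunk 3: at line 1 remove [kfcwy] add [rjrn] -> 5 lines: zylbr shx rjrn ppwvu znzl
Hunk 4: at line 2 remove [rjrn,ppwvu] add [trz] -> 4 lines: zylbr shx trz znzl
Hunk 5: at line 1 remove [shx,trz] add [swk,qmxu,qje] -> 5 lines: zylbr swk qmxu qje znzl
Final line count: 5

Answer: 5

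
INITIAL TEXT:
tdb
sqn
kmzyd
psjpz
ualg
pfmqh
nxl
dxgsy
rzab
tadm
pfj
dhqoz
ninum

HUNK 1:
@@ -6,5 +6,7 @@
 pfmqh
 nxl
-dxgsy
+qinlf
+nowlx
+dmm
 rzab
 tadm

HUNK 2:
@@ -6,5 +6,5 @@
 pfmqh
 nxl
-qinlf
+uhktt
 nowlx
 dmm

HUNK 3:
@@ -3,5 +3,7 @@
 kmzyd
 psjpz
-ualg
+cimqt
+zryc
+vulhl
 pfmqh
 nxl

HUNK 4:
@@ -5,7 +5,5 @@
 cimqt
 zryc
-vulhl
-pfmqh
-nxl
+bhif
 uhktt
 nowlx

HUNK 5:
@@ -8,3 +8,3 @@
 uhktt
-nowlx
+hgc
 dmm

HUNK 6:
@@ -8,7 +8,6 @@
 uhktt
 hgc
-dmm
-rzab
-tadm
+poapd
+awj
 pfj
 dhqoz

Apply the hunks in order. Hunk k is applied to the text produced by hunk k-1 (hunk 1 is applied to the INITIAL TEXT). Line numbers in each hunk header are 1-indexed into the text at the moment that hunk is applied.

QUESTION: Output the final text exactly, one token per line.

Hunk 1: at line 6 remove [dxgsy] add [qinlf,nowlx,dmm] -> 15 lines: tdb sqn kmzyd psjpz ualg pfmqh nxl qinlf nowlx dmm rzab tadm pfj dhqoz ninum
Hunk 2: at line 6 remove [qinlf] add [uhktt] -> 15 lines: tdb sqn kmzyd psjpz ualg pfmqh nxl uhktt nowlx dmm rzab tadm pfj dhqoz ninum
Hunk 3: at line 3 remove [ualg] add [cimqt,zryc,vulhl] -> 17 lines: tdb sqn kmzyd psjpz cimqt zryc vulhl pfmqh nxl uhktt nowlx dmm rzab tadm pfj dhqoz ninum
Hunk 4: at line 5 remove [vulhl,pfmqh,nxl] add [bhif] -> 15 lines: tdb sqn kmzyd psjpz cimqt zryc bhif uhktt nowlx dmm rzab tadm pfj dhqoz ninum
Hunk 5: at line 8 remove [nowlx] add [hgc] -> 15 lines: tdb sqn kmzyd psjpz cimqt zryc bhif uhktt hgc dmm rzab tadm pfj dhqoz ninum
Hunk 6: at line 8 remove [dmm,rzab,tadm] add [poapd,awj] -> 14 lines: tdb sqn kmzyd psjpz cimqt zryc bhif uhktt hgc poapd awj pfj dhqoz ninum

Answer: tdb
sqn
kmzyd
psjpz
cimqt
zryc
bhif
uhktt
hgc
poapd
awj
pfj
dhqoz
ninum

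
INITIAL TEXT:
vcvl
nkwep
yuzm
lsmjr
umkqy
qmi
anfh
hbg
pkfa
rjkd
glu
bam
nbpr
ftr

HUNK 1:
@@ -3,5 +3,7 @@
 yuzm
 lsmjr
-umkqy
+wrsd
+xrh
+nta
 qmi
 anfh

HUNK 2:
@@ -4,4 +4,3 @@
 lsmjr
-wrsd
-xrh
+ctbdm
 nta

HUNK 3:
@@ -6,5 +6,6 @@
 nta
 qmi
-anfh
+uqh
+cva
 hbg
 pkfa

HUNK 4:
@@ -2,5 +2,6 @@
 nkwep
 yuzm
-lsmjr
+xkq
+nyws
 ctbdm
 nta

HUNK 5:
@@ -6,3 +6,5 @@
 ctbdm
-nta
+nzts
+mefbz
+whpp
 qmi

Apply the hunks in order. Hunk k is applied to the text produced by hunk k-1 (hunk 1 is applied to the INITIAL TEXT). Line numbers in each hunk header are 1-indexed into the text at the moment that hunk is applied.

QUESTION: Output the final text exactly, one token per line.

Answer: vcvl
nkwep
yuzm
xkq
nyws
ctbdm
nzts
mefbz
whpp
qmi
uqh
cva
hbg
pkfa
rjkd
glu
bam
nbpr
ftr

Derivation:
Hunk 1: at line 3 remove [umkqy] add [wrsd,xrh,nta] -> 16 lines: vcvl nkwep yuzm lsmjr wrsd xrh nta qmi anfh hbg pkfa rjkd glu bam nbpr ftr
Hunk 2: at line 4 remove [wrsd,xrh] add [ctbdm] -> 15 lines: vcvl nkwep yuzm lsmjr ctbdm nta qmi anfh hbg pkfa rjkd glu bam nbpr ftr
Hunk 3: at line 6 remove [anfh] add [uqh,cva] -> 16 lines: vcvl nkwep yuzm lsmjr ctbdm nta qmi uqh cva hbg pkfa rjkd glu bam nbpr ftr
Hunk 4: at line 2 remove [lsmjr] add [xkq,nyws] -> 17 lines: vcvl nkwep yuzm xkq nyws ctbdm nta qmi uqh cva hbg pkfa rjkd glu bam nbpr ftr
Hunk 5: at line 6 remove [nta] add [nzts,mefbz,whpp] -> 19 lines: vcvl nkwep yuzm xkq nyws ctbdm nzts mefbz whpp qmi uqh cva hbg pkfa rjkd glu bam nbpr ftr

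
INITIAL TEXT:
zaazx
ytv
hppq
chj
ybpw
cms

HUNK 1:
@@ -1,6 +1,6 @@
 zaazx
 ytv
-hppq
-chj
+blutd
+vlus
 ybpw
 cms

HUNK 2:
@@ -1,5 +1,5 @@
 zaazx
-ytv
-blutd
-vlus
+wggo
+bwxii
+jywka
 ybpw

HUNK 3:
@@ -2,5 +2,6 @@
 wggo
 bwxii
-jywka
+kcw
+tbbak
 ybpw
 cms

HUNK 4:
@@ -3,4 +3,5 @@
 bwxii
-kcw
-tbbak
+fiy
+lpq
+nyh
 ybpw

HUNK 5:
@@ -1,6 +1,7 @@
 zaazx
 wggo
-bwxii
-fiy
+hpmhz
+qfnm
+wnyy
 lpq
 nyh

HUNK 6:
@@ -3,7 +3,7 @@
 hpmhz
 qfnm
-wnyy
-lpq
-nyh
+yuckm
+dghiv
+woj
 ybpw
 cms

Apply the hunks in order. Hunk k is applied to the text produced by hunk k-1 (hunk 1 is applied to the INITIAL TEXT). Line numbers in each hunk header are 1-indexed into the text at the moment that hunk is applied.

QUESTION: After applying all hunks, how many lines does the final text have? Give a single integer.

Hunk 1: at line 1 remove [hppq,chj] add [blutd,vlus] -> 6 lines: zaazx ytv blutd vlus ybpw cms
Hunk 2: at line 1 remove [ytv,blutd,vlus] add [wggo,bwxii,jywka] -> 6 lines: zaazx wggo bwxii jywka ybpw cms
Hunk 3: at line 2 remove [jywka] add [kcw,tbbak] -> 7 lines: zaazx wggo bwxii kcw tbbak ybpw cms
Hunk 4: at line 3 remove [kcw,tbbak] add [fiy,lpq,nyh] -> 8 lines: zaazx wggo bwxii fiy lpq nyh ybpw cms
Hunk 5: at line 1 remove [bwxii,fiy] add [hpmhz,qfnm,wnyy] -> 9 lines: zaazx wggo hpmhz qfnm wnyy lpq nyh ybpw cms
Hunk 6: at line 3 remove [wnyy,lpq,nyh] add [yuckm,dghiv,woj] -> 9 lines: zaazx wggo hpmhz qfnm yuckm dghiv woj ybpw cms
Final line count: 9

Answer: 9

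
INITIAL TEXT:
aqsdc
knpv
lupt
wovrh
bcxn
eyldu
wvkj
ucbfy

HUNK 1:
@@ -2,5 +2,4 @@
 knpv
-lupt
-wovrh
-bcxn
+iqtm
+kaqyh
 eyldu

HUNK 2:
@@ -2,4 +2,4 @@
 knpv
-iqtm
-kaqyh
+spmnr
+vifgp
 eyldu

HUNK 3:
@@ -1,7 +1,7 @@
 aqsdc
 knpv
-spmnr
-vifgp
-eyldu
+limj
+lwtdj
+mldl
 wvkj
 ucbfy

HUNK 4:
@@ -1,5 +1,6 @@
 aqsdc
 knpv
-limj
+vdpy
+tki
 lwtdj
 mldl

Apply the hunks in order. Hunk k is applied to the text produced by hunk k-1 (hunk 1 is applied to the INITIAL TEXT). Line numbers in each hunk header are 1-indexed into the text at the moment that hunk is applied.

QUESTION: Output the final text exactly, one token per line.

Hunk 1: at line 2 remove [lupt,wovrh,bcxn] add [iqtm,kaqyh] -> 7 lines: aqsdc knpv iqtm kaqyh eyldu wvkj ucbfy
Hunk 2: at line 2 remove [iqtm,kaqyh] add [spmnr,vifgp] -> 7 lines: aqsdc knpv spmnr vifgp eyldu wvkj ucbfy
Hunk 3: at line 1 remove [spmnr,vifgp,eyldu] add [limj,lwtdj,mldl] -> 7 lines: aqsdc knpv limj lwtdj mldl wvkj ucbfy
Hunk 4: at line 1 remove [limj] add [vdpy,tki] -> 8 lines: aqsdc knpv vdpy tki lwtdj mldl wvkj ucbfy

Answer: aqsdc
knpv
vdpy
tki
lwtdj
mldl
wvkj
ucbfy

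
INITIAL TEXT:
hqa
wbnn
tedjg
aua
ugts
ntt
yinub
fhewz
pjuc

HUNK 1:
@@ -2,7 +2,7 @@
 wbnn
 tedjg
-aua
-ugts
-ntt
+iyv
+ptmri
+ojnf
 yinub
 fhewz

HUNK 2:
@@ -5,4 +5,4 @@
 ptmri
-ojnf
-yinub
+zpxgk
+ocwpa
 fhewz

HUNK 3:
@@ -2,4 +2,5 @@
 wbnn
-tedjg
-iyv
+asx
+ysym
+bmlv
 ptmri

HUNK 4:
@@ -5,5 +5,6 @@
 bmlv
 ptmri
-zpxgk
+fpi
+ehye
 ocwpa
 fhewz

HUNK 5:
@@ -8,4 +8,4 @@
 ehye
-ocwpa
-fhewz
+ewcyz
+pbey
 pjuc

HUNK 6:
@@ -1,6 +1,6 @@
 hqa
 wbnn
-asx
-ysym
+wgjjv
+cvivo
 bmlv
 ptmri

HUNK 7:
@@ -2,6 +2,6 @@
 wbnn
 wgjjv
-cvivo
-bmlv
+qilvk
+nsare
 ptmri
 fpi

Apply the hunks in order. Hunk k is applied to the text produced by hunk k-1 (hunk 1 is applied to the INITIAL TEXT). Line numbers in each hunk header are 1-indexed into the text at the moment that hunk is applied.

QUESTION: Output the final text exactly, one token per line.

Hunk 1: at line 2 remove [aua,ugts,ntt] add [iyv,ptmri,ojnf] -> 9 lines: hqa wbnn tedjg iyv ptmri ojnf yinub fhewz pjuc
Hunk 2: at line 5 remove [ojnf,yinub] add [zpxgk,ocwpa] -> 9 lines: hqa wbnn tedjg iyv ptmri zpxgk ocwpa fhewz pjuc
Hunk 3: at line 2 remove [tedjg,iyv] add [asx,ysym,bmlv] -> 10 lines: hqa wbnn asx ysym bmlv ptmri zpxgk ocwpa fhewz pjuc
Hunk 4: at line 5 remove [zpxgk] add [fpi,ehye] -> 11 lines: hqa wbnn asx ysym bmlv ptmri fpi ehye ocwpa fhewz pjuc
Hunk 5: at line 8 remove [ocwpa,fhewz] add [ewcyz,pbey] -> 11 lines: hqa wbnn asx ysym bmlv ptmri fpi ehye ewcyz pbey pjuc
Hunk 6: at line 1 remove [asx,ysym] add [wgjjv,cvivo] -> 11 lines: hqa wbnn wgjjv cvivo bmlv ptmri fpi ehye ewcyz pbey pjuc
Hunk 7: at line 2 remove [cvivo,bmlv] add [qilvk,nsare] -> 11 lines: hqa wbnn wgjjv qilvk nsare ptmri fpi ehye ewcyz pbey pjuc

Answer: hqa
wbnn
wgjjv
qilvk
nsare
ptmri
fpi
ehye
ewcyz
pbey
pjuc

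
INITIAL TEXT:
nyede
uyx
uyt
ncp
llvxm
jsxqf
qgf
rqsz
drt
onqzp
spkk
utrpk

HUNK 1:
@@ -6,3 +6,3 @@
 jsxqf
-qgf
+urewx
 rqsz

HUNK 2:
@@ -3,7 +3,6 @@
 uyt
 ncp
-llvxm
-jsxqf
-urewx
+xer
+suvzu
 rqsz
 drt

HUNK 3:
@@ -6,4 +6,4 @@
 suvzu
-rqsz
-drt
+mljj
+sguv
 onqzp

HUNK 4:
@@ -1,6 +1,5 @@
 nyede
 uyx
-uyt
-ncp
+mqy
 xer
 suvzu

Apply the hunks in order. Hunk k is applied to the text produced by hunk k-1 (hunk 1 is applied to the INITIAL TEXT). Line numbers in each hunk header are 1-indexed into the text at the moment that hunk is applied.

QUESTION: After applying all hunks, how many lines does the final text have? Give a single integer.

Hunk 1: at line 6 remove [qgf] add [urewx] -> 12 lines: nyede uyx uyt ncp llvxm jsxqf urewx rqsz drt onqzp spkk utrpk
Hunk 2: at line 3 remove [llvxm,jsxqf,urewx] add [xer,suvzu] -> 11 lines: nyede uyx uyt ncp xer suvzu rqsz drt onqzp spkk utrpk
Hunk 3: at line 6 remove [rqsz,drt] add [mljj,sguv] -> 11 lines: nyede uyx uyt ncp xer suvzu mljj sguv onqzp spkk utrpk
Hunk 4: at line 1 remove [uyt,ncp] add [mqy] -> 10 lines: nyede uyx mqy xer suvzu mljj sguv onqzp spkk utrpk
Final line count: 10

Answer: 10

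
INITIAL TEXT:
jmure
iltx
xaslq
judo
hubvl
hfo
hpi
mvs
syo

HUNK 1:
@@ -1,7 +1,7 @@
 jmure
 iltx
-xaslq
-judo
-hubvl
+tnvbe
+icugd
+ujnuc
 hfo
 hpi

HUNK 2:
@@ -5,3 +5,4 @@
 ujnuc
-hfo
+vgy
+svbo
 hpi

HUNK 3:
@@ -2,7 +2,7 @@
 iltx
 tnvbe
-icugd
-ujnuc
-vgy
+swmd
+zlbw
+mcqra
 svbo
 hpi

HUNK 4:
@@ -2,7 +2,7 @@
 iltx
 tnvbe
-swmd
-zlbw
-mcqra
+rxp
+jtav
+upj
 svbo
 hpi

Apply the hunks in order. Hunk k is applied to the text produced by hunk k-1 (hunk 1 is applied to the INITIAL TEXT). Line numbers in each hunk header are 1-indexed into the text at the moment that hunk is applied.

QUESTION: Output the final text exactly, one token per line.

Hunk 1: at line 1 remove [xaslq,judo,hubvl] add [tnvbe,icugd,ujnuc] -> 9 lines: jmure iltx tnvbe icugd ujnuc hfo hpi mvs syo
Hunk 2: at line 5 remove [hfo] add [vgy,svbo] -> 10 lines: jmure iltx tnvbe icugd ujnuc vgy svbo hpi mvs syo
Hunk 3: at line 2 remove [icugd,ujnuc,vgy] add [swmd,zlbw,mcqra] -> 10 lines: jmure iltx tnvbe swmd zlbw mcqra svbo hpi mvs syo
Hunk 4: at line 2 remove [swmd,zlbw,mcqra] add [rxp,jtav,upj] -> 10 lines: jmure iltx tnvbe rxp jtav upj svbo hpi mvs syo

Answer: jmure
iltx
tnvbe
rxp
jtav
upj
svbo
hpi
mvs
syo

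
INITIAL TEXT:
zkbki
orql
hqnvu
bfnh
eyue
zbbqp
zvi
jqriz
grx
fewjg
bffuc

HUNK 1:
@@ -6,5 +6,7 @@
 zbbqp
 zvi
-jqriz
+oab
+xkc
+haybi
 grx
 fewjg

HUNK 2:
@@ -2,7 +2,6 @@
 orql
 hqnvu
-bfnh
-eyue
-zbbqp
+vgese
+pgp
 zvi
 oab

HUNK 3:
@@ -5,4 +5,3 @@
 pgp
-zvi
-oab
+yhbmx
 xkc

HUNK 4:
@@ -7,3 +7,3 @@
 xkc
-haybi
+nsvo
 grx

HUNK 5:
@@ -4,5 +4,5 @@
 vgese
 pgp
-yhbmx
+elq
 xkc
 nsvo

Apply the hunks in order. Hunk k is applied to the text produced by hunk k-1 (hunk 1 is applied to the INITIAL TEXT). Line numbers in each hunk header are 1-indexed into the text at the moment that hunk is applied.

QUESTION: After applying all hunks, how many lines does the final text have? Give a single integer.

Answer: 11

Derivation:
Hunk 1: at line 6 remove [jqriz] add [oab,xkc,haybi] -> 13 lines: zkbki orql hqnvu bfnh eyue zbbqp zvi oab xkc haybi grx fewjg bffuc
Hunk 2: at line 2 remove [bfnh,eyue,zbbqp] add [vgese,pgp] -> 12 lines: zkbki orql hqnvu vgese pgp zvi oab xkc haybi grx fewjg bffuc
Hunk 3: at line 5 remove [zvi,oab] add [yhbmx] -> 11 lines: zkbki orql hqnvu vgese pgp yhbmx xkc haybi grx fewjg bffuc
Hunk 4: at line 7 remove [haybi] add [nsvo] -> 11 lines: zkbki orql hqnvu vgese pgp yhbmx xkc nsvo grx fewjg bffuc
Hunk 5: at line 4 remove [yhbmx] add [elq] -> 11 lines: zkbki orql hqnvu vgese pgp elq xkc nsvo grx fewjg bffuc
Final line count: 11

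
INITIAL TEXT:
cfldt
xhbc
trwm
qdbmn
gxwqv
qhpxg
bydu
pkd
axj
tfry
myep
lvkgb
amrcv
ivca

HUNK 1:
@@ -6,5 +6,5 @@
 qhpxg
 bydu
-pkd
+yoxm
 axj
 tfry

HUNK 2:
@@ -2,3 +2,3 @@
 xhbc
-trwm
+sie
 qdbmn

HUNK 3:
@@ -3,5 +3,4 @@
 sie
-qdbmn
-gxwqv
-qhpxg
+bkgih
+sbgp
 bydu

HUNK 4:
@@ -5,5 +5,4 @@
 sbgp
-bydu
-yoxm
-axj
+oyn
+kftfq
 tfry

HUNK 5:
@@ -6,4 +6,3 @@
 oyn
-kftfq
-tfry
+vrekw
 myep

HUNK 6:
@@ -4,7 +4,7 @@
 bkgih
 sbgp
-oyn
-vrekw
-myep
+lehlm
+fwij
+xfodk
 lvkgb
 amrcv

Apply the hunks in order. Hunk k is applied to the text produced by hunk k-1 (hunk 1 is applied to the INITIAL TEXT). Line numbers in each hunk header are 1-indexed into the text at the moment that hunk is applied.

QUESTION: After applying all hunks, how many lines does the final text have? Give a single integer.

Answer: 11

Derivation:
Hunk 1: at line 6 remove [pkd] add [yoxm] -> 14 lines: cfldt xhbc trwm qdbmn gxwqv qhpxg bydu yoxm axj tfry myep lvkgb amrcv ivca
Hunk 2: at line 2 remove [trwm] add [sie] -> 14 lines: cfldt xhbc sie qdbmn gxwqv qhpxg bydu yoxm axj tfry myep lvkgb amrcv ivca
Hunk 3: at line 3 remove [qdbmn,gxwqv,qhpxg] add [bkgih,sbgp] -> 13 lines: cfldt xhbc sie bkgih sbgp bydu yoxm axj tfry myep lvkgb amrcv ivca
Hunk 4: at line 5 remove [bydu,yoxm,axj] add [oyn,kftfq] -> 12 lines: cfldt xhbc sie bkgih sbgp oyn kftfq tfry myep lvkgb amrcv ivca
Hunk 5: at line 6 remove [kftfq,tfry] add [vrekw] -> 11 lines: cfldt xhbc sie bkgih sbgp oyn vrekw myep lvkgb amrcv ivca
Hunk 6: at line 4 remove [oyn,vrekw,myep] add [lehlm,fwij,xfodk] -> 11 lines: cfldt xhbc sie bkgih sbgp lehlm fwij xfodk lvkgb amrcv ivca
Final line count: 11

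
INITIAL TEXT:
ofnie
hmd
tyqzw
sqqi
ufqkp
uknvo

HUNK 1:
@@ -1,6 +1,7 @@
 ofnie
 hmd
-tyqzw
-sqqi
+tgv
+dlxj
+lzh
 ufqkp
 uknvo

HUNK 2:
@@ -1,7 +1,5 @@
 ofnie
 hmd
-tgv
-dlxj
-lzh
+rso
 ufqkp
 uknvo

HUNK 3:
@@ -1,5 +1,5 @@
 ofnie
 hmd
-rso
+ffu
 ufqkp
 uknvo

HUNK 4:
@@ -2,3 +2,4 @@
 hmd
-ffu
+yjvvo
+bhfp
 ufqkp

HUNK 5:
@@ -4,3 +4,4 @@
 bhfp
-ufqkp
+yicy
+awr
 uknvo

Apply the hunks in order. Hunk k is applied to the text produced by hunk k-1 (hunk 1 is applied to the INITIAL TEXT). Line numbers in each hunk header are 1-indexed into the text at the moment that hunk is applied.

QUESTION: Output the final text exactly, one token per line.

Hunk 1: at line 1 remove [tyqzw,sqqi] add [tgv,dlxj,lzh] -> 7 lines: ofnie hmd tgv dlxj lzh ufqkp uknvo
Hunk 2: at line 1 remove [tgv,dlxj,lzh] add [rso] -> 5 lines: ofnie hmd rso ufqkp uknvo
Hunk 3: at line 1 remove [rso] add [ffu] -> 5 lines: ofnie hmd ffu ufqkp uknvo
Hunk 4: at line 2 remove [ffu] add [yjvvo,bhfp] -> 6 lines: ofnie hmd yjvvo bhfp ufqkp uknvo
Hunk 5: at line 4 remove [ufqkp] add [yicy,awr] -> 7 lines: ofnie hmd yjvvo bhfp yicy awr uknvo

Answer: ofnie
hmd
yjvvo
bhfp
yicy
awr
uknvo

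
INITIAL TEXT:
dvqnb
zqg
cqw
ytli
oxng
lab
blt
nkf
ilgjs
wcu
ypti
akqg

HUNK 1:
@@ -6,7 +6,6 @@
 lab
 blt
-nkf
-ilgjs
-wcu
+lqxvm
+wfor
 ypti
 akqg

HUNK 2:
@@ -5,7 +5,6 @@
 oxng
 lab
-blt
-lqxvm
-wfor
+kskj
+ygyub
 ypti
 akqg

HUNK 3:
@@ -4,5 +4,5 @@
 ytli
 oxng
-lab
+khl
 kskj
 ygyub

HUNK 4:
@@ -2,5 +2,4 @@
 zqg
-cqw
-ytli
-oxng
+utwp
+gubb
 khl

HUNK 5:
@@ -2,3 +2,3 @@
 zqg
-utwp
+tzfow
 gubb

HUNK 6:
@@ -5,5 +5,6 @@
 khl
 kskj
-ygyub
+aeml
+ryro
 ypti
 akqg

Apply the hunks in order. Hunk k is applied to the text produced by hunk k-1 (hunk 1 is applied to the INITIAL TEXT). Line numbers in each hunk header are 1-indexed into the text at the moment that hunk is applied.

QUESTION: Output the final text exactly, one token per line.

Hunk 1: at line 6 remove [nkf,ilgjs,wcu] add [lqxvm,wfor] -> 11 lines: dvqnb zqg cqw ytli oxng lab blt lqxvm wfor ypti akqg
Hunk 2: at line 5 remove [blt,lqxvm,wfor] add [kskj,ygyub] -> 10 lines: dvqnb zqg cqw ytli oxng lab kskj ygyub ypti akqg
Hunk 3: at line 4 remove [lab] add [khl] -> 10 lines: dvqnb zqg cqw ytli oxng khl kskj ygyub ypti akqg
Hunk 4: at line 2 remove [cqw,ytli,oxng] add [utwp,gubb] -> 9 lines: dvqnb zqg utwp gubb khl kskj ygyub ypti akqg
Hunk 5: at line 2 remove [utwp] add [tzfow] -> 9 lines: dvqnb zqg tzfow gubb khl kskj ygyub ypti akqg
Hunk 6: at line 5 remove [ygyub] add [aeml,ryro] -> 10 lines: dvqnb zqg tzfow gubb khl kskj aeml ryro ypti akqg

Answer: dvqnb
zqg
tzfow
gubb
khl
kskj
aeml
ryro
ypti
akqg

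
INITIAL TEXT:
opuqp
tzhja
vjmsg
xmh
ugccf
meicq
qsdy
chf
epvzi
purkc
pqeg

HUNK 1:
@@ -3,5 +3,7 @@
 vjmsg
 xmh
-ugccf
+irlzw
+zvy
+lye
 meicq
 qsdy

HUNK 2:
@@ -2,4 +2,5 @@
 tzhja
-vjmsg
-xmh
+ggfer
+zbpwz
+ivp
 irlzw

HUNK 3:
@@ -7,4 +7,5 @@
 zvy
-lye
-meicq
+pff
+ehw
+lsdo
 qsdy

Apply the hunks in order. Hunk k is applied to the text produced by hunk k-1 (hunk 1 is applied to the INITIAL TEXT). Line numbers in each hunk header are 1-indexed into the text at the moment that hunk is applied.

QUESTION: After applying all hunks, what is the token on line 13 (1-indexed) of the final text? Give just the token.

Answer: epvzi

Derivation:
Hunk 1: at line 3 remove [ugccf] add [irlzw,zvy,lye] -> 13 lines: opuqp tzhja vjmsg xmh irlzw zvy lye meicq qsdy chf epvzi purkc pqeg
Hunk 2: at line 2 remove [vjmsg,xmh] add [ggfer,zbpwz,ivp] -> 14 lines: opuqp tzhja ggfer zbpwz ivp irlzw zvy lye meicq qsdy chf epvzi purkc pqeg
Hunk 3: at line 7 remove [lye,meicq] add [pff,ehw,lsdo] -> 15 lines: opuqp tzhja ggfer zbpwz ivp irlzw zvy pff ehw lsdo qsdy chf epvzi purkc pqeg
Final line 13: epvzi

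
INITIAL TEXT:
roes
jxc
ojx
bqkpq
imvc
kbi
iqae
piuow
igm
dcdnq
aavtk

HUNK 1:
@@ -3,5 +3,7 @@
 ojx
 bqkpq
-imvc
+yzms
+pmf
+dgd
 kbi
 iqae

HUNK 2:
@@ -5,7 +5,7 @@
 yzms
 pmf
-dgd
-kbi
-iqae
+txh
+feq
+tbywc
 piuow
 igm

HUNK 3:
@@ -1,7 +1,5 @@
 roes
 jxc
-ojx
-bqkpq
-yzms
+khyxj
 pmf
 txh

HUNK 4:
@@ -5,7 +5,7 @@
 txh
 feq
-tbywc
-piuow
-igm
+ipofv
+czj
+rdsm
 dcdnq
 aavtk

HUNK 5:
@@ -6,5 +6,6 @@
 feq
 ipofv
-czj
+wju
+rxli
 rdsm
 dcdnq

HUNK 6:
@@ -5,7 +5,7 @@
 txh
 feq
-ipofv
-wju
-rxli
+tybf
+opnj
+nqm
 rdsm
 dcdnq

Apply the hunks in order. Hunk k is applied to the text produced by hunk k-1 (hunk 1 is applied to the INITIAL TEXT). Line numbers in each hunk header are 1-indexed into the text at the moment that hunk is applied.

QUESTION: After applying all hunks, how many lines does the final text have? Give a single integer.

Hunk 1: at line 3 remove [imvc] add [yzms,pmf,dgd] -> 13 lines: roes jxc ojx bqkpq yzms pmf dgd kbi iqae piuow igm dcdnq aavtk
Hunk 2: at line 5 remove [dgd,kbi,iqae] add [txh,feq,tbywc] -> 13 lines: roes jxc ojx bqkpq yzms pmf txh feq tbywc piuow igm dcdnq aavtk
Hunk 3: at line 1 remove [ojx,bqkpq,yzms] add [khyxj] -> 11 lines: roes jxc khyxj pmf txh feq tbywc piuow igm dcdnq aavtk
Hunk 4: at line 5 remove [tbywc,piuow,igm] add [ipofv,czj,rdsm] -> 11 lines: roes jxc khyxj pmf txh feq ipofv czj rdsm dcdnq aavtk
Hunk 5: at line 6 remove [czj] add [wju,rxli] -> 12 lines: roes jxc khyxj pmf txh feq ipofv wju rxli rdsm dcdnq aavtk
Hunk 6: at line 5 remove [ipofv,wju,rxli] add [tybf,opnj,nqm] -> 12 lines: roes jxc khyxj pmf txh feq tybf opnj nqm rdsm dcdnq aavtk
Final line count: 12

Answer: 12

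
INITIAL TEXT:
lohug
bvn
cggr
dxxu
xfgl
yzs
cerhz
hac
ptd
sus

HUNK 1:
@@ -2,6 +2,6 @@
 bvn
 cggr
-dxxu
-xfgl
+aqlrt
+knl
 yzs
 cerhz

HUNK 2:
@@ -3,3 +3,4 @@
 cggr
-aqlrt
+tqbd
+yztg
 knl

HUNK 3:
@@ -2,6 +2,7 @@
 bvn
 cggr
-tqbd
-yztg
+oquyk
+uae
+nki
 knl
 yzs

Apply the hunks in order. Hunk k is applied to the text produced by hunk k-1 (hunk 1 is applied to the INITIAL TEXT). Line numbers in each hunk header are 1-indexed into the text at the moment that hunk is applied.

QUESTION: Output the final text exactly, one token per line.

Hunk 1: at line 2 remove [dxxu,xfgl] add [aqlrt,knl] -> 10 lines: lohug bvn cggr aqlrt knl yzs cerhz hac ptd sus
Hunk 2: at line 3 remove [aqlrt] add [tqbd,yztg] -> 11 lines: lohug bvn cggr tqbd yztg knl yzs cerhz hac ptd sus
Hunk 3: at line 2 remove [tqbd,yztg] add [oquyk,uae,nki] -> 12 lines: lohug bvn cggr oquyk uae nki knl yzs cerhz hac ptd sus

Answer: lohug
bvn
cggr
oquyk
uae
nki
knl
yzs
cerhz
hac
ptd
sus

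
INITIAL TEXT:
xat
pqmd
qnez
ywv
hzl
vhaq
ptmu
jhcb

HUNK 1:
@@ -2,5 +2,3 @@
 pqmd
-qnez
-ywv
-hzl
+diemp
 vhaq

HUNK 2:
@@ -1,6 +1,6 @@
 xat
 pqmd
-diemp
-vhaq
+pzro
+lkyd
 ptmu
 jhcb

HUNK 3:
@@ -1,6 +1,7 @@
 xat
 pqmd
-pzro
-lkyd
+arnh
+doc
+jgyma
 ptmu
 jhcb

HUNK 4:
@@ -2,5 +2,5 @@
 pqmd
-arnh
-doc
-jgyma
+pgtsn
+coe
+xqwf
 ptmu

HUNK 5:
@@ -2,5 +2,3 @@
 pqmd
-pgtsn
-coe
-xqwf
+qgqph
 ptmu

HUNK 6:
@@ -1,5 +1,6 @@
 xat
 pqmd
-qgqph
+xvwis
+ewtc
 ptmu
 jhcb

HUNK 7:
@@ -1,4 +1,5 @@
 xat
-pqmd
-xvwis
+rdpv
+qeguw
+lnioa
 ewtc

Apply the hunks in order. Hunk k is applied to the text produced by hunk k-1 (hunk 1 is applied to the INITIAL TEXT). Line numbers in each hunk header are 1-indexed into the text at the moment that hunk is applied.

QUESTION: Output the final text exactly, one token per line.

Hunk 1: at line 2 remove [qnez,ywv,hzl] add [diemp] -> 6 lines: xat pqmd diemp vhaq ptmu jhcb
Hunk 2: at line 1 remove [diemp,vhaq] add [pzro,lkyd] -> 6 lines: xat pqmd pzro lkyd ptmu jhcb
Hunk 3: at line 1 remove [pzro,lkyd] add [arnh,doc,jgyma] -> 7 lines: xat pqmd arnh doc jgyma ptmu jhcb
Hunk 4: at line 2 remove [arnh,doc,jgyma] add [pgtsn,coe,xqwf] -> 7 lines: xat pqmd pgtsn coe xqwf ptmu jhcb
Hunk 5: at line 2 remove [pgtsn,coe,xqwf] add [qgqph] -> 5 lines: xat pqmd qgqph ptmu jhcb
Hunk 6: at line 1 remove [qgqph] add [xvwis,ewtc] -> 6 lines: xat pqmd xvwis ewtc ptmu jhcb
Hunk 7: at line 1 remove [pqmd,xvwis] add [rdpv,qeguw,lnioa] -> 7 lines: xat rdpv qeguw lnioa ewtc ptmu jhcb

Answer: xat
rdpv
qeguw
lnioa
ewtc
ptmu
jhcb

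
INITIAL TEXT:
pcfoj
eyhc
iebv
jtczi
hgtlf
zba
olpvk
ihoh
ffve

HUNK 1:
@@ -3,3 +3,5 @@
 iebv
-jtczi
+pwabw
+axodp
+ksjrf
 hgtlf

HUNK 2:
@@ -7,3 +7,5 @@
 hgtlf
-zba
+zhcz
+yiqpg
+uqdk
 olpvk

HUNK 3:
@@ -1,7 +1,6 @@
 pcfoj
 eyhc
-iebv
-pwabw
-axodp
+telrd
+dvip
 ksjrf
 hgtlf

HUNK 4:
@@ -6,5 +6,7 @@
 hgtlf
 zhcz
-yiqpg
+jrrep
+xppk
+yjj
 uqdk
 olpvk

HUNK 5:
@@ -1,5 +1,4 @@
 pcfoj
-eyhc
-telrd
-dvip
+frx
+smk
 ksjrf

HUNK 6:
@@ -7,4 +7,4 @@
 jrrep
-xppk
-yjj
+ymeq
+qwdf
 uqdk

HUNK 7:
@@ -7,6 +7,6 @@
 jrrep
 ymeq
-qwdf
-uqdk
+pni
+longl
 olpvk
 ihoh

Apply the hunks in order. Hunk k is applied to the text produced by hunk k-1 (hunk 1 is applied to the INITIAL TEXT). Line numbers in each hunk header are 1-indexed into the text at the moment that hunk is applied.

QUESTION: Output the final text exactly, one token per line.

Hunk 1: at line 3 remove [jtczi] add [pwabw,axodp,ksjrf] -> 11 lines: pcfoj eyhc iebv pwabw axodp ksjrf hgtlf zba olpvk ihoh ffve
Hunk 2: at line 7 remove [zba] add [zhcz,yiqpg,uqdk] -> 13 lines: pcfoj eyhc iebv pwabw axodp ksjrf hgtlf zhcz yiqpg uqdk olpvk ihoh ffve
Hunk 3: at line 1 remove [iebv,pwabw,axodp] add [telrd,dvip] -> 12 lines: pcfoj eyhc telrd dvip ksjrf hgtlf zhcz yiqpg uqdk olpvk ihoh ffve
Hunk 4: at line 6 remove [yiqpg] add [jrrep,xppk,yjj] -> 14 lines: pcfoj eyhc telrd dvip ksjrf hgtlf zhcz jrrep xppk yjj uqdk olpvk ihoh ffve
Hunk 5: at line 1 remove [eyhc,telrd,dvip] add [frx,smk] -> 13 lines: pcfoj frx smk ksjrf hgtlf zhcz jrrep xppk yjj uqdk olpvk ihoh ffve
Hunk 6: at line 7 remove [xppk,yjj] add [ymeq,qwdf] -> 13 lines: pcfoj frx smk ksjrf hgtlf zhcz jrrep ymeq qwdf uqdk olpvk ihoh ffve
Hunk 7: at line 7 remove [qwdf,uqdk] add [pni,longl] -> 13 lines: pcfoj frx smk ksjrf hgtlf zhcz jrrep ymeq pni longl olpvk ihoh ffve

Answer: pcfoj
frx
smk
ksjrf
hgtlf
zhcz
jrrep
ymeq
pni
longl
olpvk
ihoh
ffve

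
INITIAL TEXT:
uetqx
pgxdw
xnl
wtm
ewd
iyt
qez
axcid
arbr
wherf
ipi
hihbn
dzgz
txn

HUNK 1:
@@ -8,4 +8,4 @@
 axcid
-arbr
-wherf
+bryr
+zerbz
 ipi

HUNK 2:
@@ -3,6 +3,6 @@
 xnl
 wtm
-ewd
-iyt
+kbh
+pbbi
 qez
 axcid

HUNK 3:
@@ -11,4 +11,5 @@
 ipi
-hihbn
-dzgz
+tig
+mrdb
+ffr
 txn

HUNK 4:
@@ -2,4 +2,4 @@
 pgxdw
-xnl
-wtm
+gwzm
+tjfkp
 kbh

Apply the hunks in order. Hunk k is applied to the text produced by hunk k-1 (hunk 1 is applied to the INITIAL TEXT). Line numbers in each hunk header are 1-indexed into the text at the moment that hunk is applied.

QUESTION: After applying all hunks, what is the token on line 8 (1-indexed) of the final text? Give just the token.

Answer: axcid

Derivation:
Hunk 1: at line 8 remove [arbr,wherf] add [bryr,zerbz] -> 14 lines: uetqx pgxdw xnl wtm ewd iyt qez axcid bryr zerbz ipi hihbn dzgz txn
Hunk 2: at line 3 remove [ewd,iyt] add [kbh,pbbi] -> 14 lines: uetqx pgxdw xnl wtm kbh pbbi qez axcid bryr zerbz ipi hihbn dzgz txn
Hunk 3: at line 11 remove [hihbn,dzgz] add [tig,mrdb,ffr] -> 15 lines: uetqx pgxdw xnl wtm kbh pbbi qez axcid bryr zerbz ipi tig mrdb ffr txn
Hunk 4: at line 2 remove [xnl,wtm] add [gwzm,tjfkp] -> 15 lines: uetqx pgxdw gwzm tjfkp kbh pbbi qez axcid bryr zerbz ipi tig mrdb ffr txn
Final line 8: axcid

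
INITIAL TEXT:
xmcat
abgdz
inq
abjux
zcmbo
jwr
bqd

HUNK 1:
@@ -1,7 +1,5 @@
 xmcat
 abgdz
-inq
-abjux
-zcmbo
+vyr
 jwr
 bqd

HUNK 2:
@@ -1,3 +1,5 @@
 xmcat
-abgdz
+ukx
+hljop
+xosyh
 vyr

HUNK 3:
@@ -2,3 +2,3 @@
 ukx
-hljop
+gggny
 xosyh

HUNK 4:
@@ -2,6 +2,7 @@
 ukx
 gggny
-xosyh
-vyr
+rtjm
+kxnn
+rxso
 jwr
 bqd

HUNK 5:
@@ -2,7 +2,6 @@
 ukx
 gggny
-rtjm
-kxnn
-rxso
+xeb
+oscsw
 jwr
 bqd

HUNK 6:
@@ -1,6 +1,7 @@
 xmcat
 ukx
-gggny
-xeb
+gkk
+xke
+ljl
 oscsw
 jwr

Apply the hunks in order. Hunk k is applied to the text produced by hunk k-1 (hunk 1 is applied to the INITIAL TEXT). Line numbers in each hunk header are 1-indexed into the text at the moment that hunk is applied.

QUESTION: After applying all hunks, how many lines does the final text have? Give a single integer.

Answer: 8

Derivation:
Hunk 1: at line 1 remove [inq,abjux,zcmbo] add [vyr] -> 5 lines: xmcat abgdz vyr jwr bqd
Hunk 2: at line 1 remove [abgdz] add [ukx,hljop,xosyh] -> 7 lines: xmcat ukx hljop xosyh vyr jwr bqd
Hunk 3: at line 2 remove [hljop] add [gggny] -> 7 lines: xmcat ukx gggny xosyh vyr jwr bqd
Hunk 4: at line 2 remove [xosyh,vyr] add [rtjm,kxnn,rxso] -> 8 lines: xmcat ukx gggny rtjm kxnn rxso jwr bqd
Hunk 5: at line 2 remove [rtjm,kxnn,rxso] add [xeb,oscsw] -> 7 lines: xmcat ukx gggny xeb oscsw jwr bqd
Hunk 6: at line 1 remove [gggny,xeb] add [gkk,xke,ljl] -> 8 lines: xmcat ukx gkk xke ljl oscsw jwr bqd
Final line count: 8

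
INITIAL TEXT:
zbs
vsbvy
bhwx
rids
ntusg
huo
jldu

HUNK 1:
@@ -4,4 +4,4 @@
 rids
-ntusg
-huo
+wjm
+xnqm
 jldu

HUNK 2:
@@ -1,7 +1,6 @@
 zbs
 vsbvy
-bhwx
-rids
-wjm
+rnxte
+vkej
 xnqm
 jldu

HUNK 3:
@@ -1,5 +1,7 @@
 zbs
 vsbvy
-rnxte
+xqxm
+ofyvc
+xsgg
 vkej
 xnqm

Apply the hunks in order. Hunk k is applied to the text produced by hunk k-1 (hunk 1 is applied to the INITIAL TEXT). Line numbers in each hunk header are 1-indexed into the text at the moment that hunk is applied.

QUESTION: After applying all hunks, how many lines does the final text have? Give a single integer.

Answer: 8

Derivation:
Hunk 1: at line 4 remove [ntusg,huo] add [wjm,xnqm] -> 7 lines: zbs vsbvy bhwx rids wjm xnqm jldu
Hunk 2: at line 1 remove [bhwx,rids,wjm] add [rnxte,vkej] -> 6 lines: zbs vsbvy rnxte vkej xnqm jldu
Hunk 3: at line 1 remove [rnxte] add [xqxm,ofyvc,xsgg] -> 8 lines: zbs vsbvy xqxm ofyvc xsgg vkej xnqm jldu
Final line count: 8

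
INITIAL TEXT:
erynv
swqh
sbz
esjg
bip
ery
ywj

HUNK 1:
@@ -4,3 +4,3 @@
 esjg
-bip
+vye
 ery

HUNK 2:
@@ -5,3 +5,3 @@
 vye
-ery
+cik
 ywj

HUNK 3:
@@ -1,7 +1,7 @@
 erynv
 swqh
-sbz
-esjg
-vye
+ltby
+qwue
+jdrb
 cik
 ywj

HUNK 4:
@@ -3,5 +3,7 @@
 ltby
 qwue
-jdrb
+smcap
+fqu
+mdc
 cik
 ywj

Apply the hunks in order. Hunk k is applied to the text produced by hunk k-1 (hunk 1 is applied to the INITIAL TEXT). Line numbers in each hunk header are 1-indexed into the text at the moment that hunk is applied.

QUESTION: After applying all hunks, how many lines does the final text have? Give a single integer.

Answer: 9

Derivation:
Hunk 1: at line 4 remove [bip] add [vye] -> 7 lines: erynv swqh sbz esjg vye ery ywj
Hunk 2: at line 5 remove [ery] add [cik] -> 7 lines: erynv swqh sbz esjg vye cik ywj
Hunk 3: at line 1 remove [sbz,esjg,vye] add [ltby,qwue,jdrb] -> 7 lines: erynv swqh ltby qwue jdrb cik ywj
Hunk 4: at line 3 remove [jdrb] add [smcap,fqu,mdc] -> 9 lines: erynv swqh ltby qwue smcap fqu mdc cik ywj
Final line count: 9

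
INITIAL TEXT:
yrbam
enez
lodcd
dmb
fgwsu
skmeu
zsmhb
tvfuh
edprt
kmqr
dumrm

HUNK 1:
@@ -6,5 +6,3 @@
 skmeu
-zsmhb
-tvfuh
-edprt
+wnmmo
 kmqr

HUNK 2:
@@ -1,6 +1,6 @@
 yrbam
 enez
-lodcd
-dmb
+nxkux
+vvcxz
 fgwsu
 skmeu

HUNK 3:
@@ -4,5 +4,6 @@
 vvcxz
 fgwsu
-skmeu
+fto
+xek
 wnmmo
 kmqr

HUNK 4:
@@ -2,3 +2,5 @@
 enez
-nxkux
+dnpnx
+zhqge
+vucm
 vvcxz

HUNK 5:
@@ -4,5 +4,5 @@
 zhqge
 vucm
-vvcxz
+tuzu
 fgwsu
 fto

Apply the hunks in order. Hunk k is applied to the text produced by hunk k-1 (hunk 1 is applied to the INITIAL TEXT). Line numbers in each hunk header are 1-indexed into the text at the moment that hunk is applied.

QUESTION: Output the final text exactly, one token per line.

Hunk 1: at line 6 remove [zsmhb,tvfuh,edprt] add [wnmmo] -> 9 lines: yrbam enez lodcd dmb fgwsu skmeu wnmmo kmqr dumrm
Hunk 2: at line 1 remove [lodcd,dmb] add [nxkux,vvcxz] -> 9 lines: yrbam enez nxkux vvcxz fgwsu skmeu wnmmo kmqr dumrm
Hunk 3: at line 4 remove [skmeu] add [fto,xek] -> 10 lines: yrbam enez nxkux vvcxz fgwsu fto xek wnmmo kmqr dumrm
Hunk 4: at line 2 remove [nxkux] add [dnpnx,zhqge,vucm] -> 12 lines: yrbam enez dnpnx zhqge vucm vvcxz fgwsu fto xek wnmmo kmqr dumrm
Hunk 5: at line 4 remove [vvcxz] add [tuzu] -> 12 lines: yrbam enez dnpnx zhqge vucm tuzu fgwsu fto xek wnmmo kmqr dumrm

Answer: yrbam
enez
dnpnx
zhqge
vucm
tuzu
fgwsu
fto
xek
wnmmo
kmqr
dumrm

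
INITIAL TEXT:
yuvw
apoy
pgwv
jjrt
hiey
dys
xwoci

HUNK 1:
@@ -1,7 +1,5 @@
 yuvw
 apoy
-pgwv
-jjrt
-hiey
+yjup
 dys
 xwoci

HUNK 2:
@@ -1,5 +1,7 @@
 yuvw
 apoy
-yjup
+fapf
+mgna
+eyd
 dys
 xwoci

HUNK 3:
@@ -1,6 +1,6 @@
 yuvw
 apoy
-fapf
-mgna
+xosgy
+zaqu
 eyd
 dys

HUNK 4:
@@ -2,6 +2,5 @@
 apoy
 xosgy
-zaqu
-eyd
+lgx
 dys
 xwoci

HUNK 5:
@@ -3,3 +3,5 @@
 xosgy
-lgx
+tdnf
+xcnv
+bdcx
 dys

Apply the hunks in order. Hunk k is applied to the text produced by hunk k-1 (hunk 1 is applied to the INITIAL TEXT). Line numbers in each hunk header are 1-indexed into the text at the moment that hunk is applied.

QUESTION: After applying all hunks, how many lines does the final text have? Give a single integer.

Answer: 8

Derivation:
Hunk 1: at line 1 remove [pgwv,jjrt,hiey] add [yjup] -> 5 lines: yuvw apoy yjup dys xwoci
Hunk 2: at line 1 remove [yjup] add [fapf,mgna,eyd] -> 7 lines: yuvw apoy fapf mgna eyd dys xwoci
Hunk 3: at line 1 remove [fapf,mgna] add [xosgy,zaqu] -> 7 lines: yuvw apoy xosgy zaqu eyd dys xwoci
Hunk 4: at line 2 remove [zaqu,eyd] add [lgx] -> 6 lines: yuvw apoy xosgy lgx dys xwoci
Hunk 5: at line 3 remove [lgx] add [tdnf,xcnv,bdcx] -> 8 lines: yuvw apoy xosgy tdnf xcnv bdcx dys xwoci
Final line count: 8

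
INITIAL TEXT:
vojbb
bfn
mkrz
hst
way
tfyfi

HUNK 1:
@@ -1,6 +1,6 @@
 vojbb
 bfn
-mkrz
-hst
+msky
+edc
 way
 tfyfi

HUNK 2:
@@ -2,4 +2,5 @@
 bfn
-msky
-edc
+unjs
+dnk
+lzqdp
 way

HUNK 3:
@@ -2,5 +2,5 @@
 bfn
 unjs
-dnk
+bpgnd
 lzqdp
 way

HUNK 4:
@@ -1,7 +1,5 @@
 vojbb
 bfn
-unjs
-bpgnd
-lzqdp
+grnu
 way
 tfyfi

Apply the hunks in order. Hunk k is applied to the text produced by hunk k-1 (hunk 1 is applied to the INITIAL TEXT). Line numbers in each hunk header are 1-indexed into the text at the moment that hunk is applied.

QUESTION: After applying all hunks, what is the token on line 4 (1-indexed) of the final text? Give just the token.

Hunk 1: at line 1 remove [mkrz,hst] add [msky,edc] -> 6 lines: vojbb bfn msky edc way tfyfi
Hunk 2: at line 2 remove [msky,edc] add [unjs,dnk,lzqdp] -> 7 lines: vojbb bfn unjs dnk lzqdp way tfyfi
Hunk 3: at line 2 remove [dnk] add [bpgnd] -> 7 lines: vojbb bfn unjs bpgnd lzqdp way tfyfi
Hunk 4: at line 1 remove [unjs,bpgnd,lzqdp] add [grnu] -> 5 lines: vojbb bfn grnu way tfyfi
Final line 4: way

Answer: way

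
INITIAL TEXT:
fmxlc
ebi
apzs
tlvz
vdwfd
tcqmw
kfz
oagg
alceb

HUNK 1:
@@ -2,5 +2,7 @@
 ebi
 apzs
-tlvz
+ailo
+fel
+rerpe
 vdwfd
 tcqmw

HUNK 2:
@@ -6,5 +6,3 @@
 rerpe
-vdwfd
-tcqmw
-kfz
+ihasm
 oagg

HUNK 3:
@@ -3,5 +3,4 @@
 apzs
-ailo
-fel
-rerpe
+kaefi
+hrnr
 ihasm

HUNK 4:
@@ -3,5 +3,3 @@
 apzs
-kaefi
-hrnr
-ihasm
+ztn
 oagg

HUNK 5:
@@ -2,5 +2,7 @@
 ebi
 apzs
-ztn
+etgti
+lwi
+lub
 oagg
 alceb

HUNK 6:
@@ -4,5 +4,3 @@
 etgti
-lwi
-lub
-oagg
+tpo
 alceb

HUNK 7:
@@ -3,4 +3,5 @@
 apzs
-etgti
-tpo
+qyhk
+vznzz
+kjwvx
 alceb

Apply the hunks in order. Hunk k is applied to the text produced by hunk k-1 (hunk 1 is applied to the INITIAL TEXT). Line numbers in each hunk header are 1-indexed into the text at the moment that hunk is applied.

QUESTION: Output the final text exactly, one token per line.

Answer: fmxlc
ebi
apzs
qyhk
vznzz
kjwvx
alceb

Derivation:
Hunk 1: at line 2 remove [tlvz] add [ailo,fel,rerpe] -> 11 lines: fmxlc ebi apzs ailo fel rerpe vdwfd tcqmw kfz oagg alceb
Hunk 2: at line 6 remove [vdwfd,tcqmw,kfz] add [ihasm] -> 9 lines: fmxlc ebi apzs ailo fel rerpe ihasm oagg alceb
Hunk 3: at line 3 remove [ailo,fel,rerpe] add [kaefi,hrnr] -> 8 lines: fmxlc ebi apzs kaefi hrnr ihasm oagg alceb
Hunk 4: at line 3 remove [kaefi,hrnr,ihasm] add [ztn] -> 6 lines: fmxlc ebi apzs ztn oagg alceb
Hunk 5: at line 2 remove [ztn] add [etgti,lwi,lub] -> 8 lines: fmxlc ebi apzs etgti lwi lub oagg alceb
Hunk 6: at line 4 remove [lwi,lub,oagg] add [tpo] -> 6 lines: fmxlc ebi apzs etgti tpo alceb
Hunk 7: at line 3 remove [etgti,tpo] add [qyhk,vznzz,kjwvx] -> 7 lines: fmxlc ebi apzs qyhk vznzz kjwvx alceb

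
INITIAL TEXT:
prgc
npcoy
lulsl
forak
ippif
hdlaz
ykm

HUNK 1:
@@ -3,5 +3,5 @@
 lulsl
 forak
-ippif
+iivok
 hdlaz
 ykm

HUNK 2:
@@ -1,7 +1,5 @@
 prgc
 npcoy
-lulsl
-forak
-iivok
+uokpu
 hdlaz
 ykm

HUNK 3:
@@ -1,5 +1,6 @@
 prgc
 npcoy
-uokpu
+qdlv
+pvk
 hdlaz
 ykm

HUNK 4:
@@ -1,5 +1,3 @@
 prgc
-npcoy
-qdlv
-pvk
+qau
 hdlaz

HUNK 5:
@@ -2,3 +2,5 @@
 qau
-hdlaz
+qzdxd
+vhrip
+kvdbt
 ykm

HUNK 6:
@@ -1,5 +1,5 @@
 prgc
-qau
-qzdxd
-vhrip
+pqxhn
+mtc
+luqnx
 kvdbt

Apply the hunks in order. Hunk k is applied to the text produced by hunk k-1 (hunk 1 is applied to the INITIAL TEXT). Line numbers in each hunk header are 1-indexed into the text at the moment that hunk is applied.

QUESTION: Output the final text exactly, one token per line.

Answer: prgc
pqxhn
mtc
luqnx
kvdbt
ykm

Derivation:
Hunk 1: at line 3 remove [ippif] add [iivok] -> 7 lines: prgc npcoy lulsl forak iivok hdlaz ykm
Hunk 2: at line 1 remove [lulsl,forak,iivok] add [uokpu] -> 5 lines: prgc npcoy uokpu hdlaz ykm
Hunk 3: at line 1 remove [uokpu] add [qdlv,pvk] -> 6 lines: prgc npcoy qdlv pvk hdlaz ykm
Hunk 4: at line 1 remove [npcoy,qdlv,pvk] add [qau] -> 4 lines: prgc qau hdlaz ykm
Hunk 5: at line 2 remove [hdlaz] add [qzdxd,vhrip,kvdbt] -> 6 lines: prgc qau qzdxd vhrip kvdbt ykm
Hunk 6: at line 1 remove [qau,qzdxd,vhrip] add [pqxhn,mtc,luqnx] -> 6 lines: prgc pqxhn mtc luqnx kvdbt ykm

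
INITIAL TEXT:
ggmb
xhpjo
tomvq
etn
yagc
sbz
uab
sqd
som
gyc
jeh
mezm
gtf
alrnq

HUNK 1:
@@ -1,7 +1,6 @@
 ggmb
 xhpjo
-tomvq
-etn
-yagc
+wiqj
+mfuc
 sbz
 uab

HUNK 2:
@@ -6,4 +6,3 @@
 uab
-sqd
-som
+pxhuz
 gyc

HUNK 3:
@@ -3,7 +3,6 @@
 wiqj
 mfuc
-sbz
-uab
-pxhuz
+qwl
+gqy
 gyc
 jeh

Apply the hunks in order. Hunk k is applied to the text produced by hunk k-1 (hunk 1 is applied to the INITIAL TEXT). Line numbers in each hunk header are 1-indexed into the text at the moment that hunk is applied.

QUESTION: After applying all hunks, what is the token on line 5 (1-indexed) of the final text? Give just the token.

Answer: qwl

Derivation:
Hunk 1: at line 1 remove [tomvq,etn,yagc] add [wiqj,mfuc] -> 13 lines: ggmb xhpjo wiqj mfuc sbz uab sqd som gyc jeh mezm gtf alrnq
Hunk 2: at line 6 remove [sqd,som] add [pxhuz] -> 12 lines: ggmb xhpjo wiqj mfuc sbz uab pxhuz gyc jeh mezm gtf alrnq
Hunk 3: at line 3 remove [sbz,uab,pxhuz] add [qwl,gqy] -> 11 lines: ggmb xhpjo wiqj mfuc qwl gqy gyc jeh mezm gtf alrnq
Final line 5: qwl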